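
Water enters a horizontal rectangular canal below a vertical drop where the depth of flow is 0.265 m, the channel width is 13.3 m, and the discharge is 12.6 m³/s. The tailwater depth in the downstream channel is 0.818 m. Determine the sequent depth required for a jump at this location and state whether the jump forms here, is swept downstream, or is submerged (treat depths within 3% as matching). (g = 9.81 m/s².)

q = Q/b = 12.6/13.3 = 0.947 m²/s; V₁ = q/y₁ = 3.57 m/s. Fr₁ = V₁/√(g·y₁) = 2.22.
By Bélanger, y₂/y₁ = ½[√(1 + 8Fr₁²) − 1] = ½[√40.33 − 1] = 2.68.
y₂ = 2.68 × 0.265 = 0.709 m.
Tailwater y_tw = 0.818 m: y_tw > y₂, so the jump is submerged.

y₂ = 0.709 m; the jump is submerged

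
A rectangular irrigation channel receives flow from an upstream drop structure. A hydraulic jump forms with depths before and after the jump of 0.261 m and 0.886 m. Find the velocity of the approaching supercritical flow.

For a rectangular channel the momentum equation gives q² = ½·g·y₁·y₂·(y₁ + y₂) = ½×9.81×0.261×0.886×1.15 = 1.30.
q = √1.30 = 1.14 m²/s.
V₁ = q/y₁ = 1.14/0.261 = 4.37 m/s.

V₁ = 4.37 m/s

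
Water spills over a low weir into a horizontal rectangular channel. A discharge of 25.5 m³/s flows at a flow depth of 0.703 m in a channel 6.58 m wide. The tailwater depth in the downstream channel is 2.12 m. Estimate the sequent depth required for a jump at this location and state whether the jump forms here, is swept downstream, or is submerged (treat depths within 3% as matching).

q = Q/b = 25.5/6.58 = 3.88 m²/s; V₁ = q/y₁ = 5.51 m/s. Fr₁ = V₁/√(g·y₁) = 2.10.
From the momentum equation for a rectangular channel, y₂/y₁ = ½[√(1 + 8Fr₁²) − 1] = ½[√36.25 − 1] = 2.51.
y₂ = 2.51 × 0.703 = 1.76 m.
Tailwater y_tw = 2.12 m: y_tw > y₂, so the jump is submerged.

y₂ = 1.76 m; the jump is submerged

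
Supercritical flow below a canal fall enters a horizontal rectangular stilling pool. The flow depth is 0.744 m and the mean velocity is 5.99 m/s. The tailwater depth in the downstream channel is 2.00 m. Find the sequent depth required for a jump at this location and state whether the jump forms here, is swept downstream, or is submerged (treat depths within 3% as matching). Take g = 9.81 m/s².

Fr₁ = V₁/√(g·y₁) = 5.99/√(9.81×0.744) = 2.22.
By Bélanger, y₂/y₁ = ½[√(1 + 8Fr₁²) − 1] = ½[√40.33 − 1] = 2.68.
y₂ = 2.68 × 0.744 = 1.99 m.
Tailwater y_tw = 2.00 m: y_tw ≈ y₂, so the jump forms here.

y₂ = 1.99 m; the jump forms here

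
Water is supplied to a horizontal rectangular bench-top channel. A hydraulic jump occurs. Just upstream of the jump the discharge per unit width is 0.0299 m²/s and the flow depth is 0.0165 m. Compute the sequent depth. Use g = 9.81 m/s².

V₁ = q/y₁ = 0.0299/0.0165 = 1.81 m/s. Fr₁ = V₁/√(g·y₁) = 1.81/√(9.81×0.0165) = 4.50.
By Bélanger, y₂/y₁ = ½[√(1 + 8Fr₁²) − 1] = ½[√163.3 − 1] = 5.89.
y₂ = 5.89 × 0.0165 = 0.0972 m.

y₂ = 0.0972 m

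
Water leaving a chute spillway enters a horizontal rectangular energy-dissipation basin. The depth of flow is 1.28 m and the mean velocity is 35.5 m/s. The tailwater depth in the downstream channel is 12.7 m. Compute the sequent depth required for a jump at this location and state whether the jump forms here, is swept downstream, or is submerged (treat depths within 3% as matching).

y₂ = 17.5 m; the jump is swept downstream

Fr₁ = V₁/√(g·y₁) = 35.5/√(9.81×1.28) = 10.0.
Bélanger equation: y₂/y₁ = ½[√(1 + 8Fr₁²) − 1] = ½[√803.9 − 1] = 13.7.
y₂ = 13.7 × 1.28 = 17.5 m.
Tailwater y_tw = 12.7 m: y_tw < y₂, so the jump is swept downstream.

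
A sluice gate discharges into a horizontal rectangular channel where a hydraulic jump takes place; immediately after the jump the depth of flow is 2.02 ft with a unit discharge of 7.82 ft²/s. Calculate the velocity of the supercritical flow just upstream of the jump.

V₂ = q/y₂ = 7.82/2.02 = 3.87 ft/s; Fr₂ = V₂/√(g·y₂) = 0.480.
The Bélanger relation is symmetric: y₁/y₂ = ½[√(1 + 8Fr₂²) − 1] = ½[√2.843 − 1] = 0.343.
y₁ = 0.343 × 2.02 = 0.693 ft.
V₁ = q/y₁ = 7.82/0.693 = 11.3 ft/s.

V₁ = 11.3 ft/s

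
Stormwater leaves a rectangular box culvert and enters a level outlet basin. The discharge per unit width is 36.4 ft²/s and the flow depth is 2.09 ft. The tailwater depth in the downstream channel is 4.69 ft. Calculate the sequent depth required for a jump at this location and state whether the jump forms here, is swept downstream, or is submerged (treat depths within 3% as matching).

y₂ = 5.32 ft; the jump is swept downstream

V₁ = q/y₁ = 36.4/2.09 = 17.4 ft/s. Fr₁ = V₁/√(g·y₁) = 17.4/√(32.2×2.09) = 2.12.
From the momentum equation for a rectangular channel, y₂/y₁ = ½[√(1 + 8Fr₁²) − 1] = ½[√37.06 − 1] = 2.54.
y₂ = 2.54 × 2.09 = 5.32 ft.
Tailwater y_tw = 4.69 ft: y_tw < y₂, so the jump is swept downstream.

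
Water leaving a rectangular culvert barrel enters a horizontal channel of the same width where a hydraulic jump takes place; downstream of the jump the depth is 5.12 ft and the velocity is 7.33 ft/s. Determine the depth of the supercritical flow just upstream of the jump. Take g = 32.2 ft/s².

y₁ = 2.30 ft

Fr₂ = V₂/√(g·y₂) = 7.33/√(32.2×5.12) = 0.571.
Applying the sequent-depth relation in reverse, y₁/y₂ = ½[√(1 + 8Fr₂²) − 1] = ½[√3.607 − 1] = 0.450.
y₁ = 0.450 × 5.12 = 2.30 ft.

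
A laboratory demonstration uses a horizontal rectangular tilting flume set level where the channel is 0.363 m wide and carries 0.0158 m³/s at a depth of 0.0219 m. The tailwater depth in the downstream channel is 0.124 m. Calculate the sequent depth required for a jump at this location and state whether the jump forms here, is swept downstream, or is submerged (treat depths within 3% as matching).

q = Q/b = 0.0158/0.363 = 0.0435 m²/s; V₁ = q/y₁ = 1.99 m/s. Fr₁ = V₁/√(g·y₁) = 4.29.
By Bélanger, y₂/y₁ = ½[√(1 + 8Fr₁²) − 1] = ½[√148.1 − 1] = 5.58.
y₂ = 5.58 × 0.0219 = 0.122 m.
Tailwater y_tw = 0.124 m: y_tw ≈ y₂, so the jump forms here.

y₂ = 0.122 m; the jump forms here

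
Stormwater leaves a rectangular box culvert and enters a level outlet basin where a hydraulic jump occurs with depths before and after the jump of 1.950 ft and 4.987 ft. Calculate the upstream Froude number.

For a rectangular channel the momentum equation gives q² = ½·g·y₁·y₂·(y₁ + y₂) = ½×32.2×1.950×4.987×6.937 = 1086.
q = √1086 = 32.96 ft²/s.
V₁ = q/y₁ = 16.90 ft/s; Fr₁ = V₁/√(g·y₁) = 2.133.

Fr₁ = 2.133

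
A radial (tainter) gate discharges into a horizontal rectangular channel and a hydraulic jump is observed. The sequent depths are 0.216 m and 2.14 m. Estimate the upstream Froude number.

Fr₁ = 7.35

For a rectangular channel the momentum equation gives q² = ½·g·y₁·y₂·(y₁ + y₂) = ½×9.81×0.216×2.14×2.36 = 5.34.
q = √5.34 = 2.31 m²/s.
V₁ = q/y₁ = 10.7 m/s; Fr₁ = V₁/√(g·y₁) = 7.35.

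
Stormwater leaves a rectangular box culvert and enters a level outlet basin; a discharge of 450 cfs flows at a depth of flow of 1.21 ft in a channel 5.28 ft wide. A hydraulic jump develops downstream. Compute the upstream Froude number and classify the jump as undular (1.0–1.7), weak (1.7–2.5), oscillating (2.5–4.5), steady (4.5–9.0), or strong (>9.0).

q = Q/b = 450/5.28 = 85.2 ft²/s; V₁ = q/y₁ = 70.4 ft/s. Fr₁ = V₁/√(g·y₁) = 11.3.
Fr₁ = 11.3 lies in the strong range.

Fr₁ = 11.3; strong jump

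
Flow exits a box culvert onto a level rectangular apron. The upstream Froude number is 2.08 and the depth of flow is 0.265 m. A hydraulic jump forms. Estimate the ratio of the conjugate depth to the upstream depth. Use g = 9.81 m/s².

Fr₁ = 2.08 (given).
By Bélanger, y₂/y₁ = ½[√(1 + 8Fr₁²) − 1] = ½[√35.61 − 1] = 2.48.

y₂/y₁ = 2.48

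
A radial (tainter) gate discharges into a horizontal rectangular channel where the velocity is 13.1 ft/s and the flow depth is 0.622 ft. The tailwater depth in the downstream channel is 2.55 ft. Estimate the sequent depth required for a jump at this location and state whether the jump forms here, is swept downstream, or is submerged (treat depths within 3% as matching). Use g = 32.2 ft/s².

y₂ = 2.28 ft; the jump is submerged

Fr₁ = V₁/√(g·y₁) = 13.1/√(32.2×0.622) = 2.93.
Conjugate-depth relation: y₂/y₁ = ½[√(1 + 8Fr₁²) − 1] = ½[√69.55 − 1] = 3.67.
y₂ = 3.67 × 0.622 = 2.28 ft.
Tailwater y_tw = 2.55 ft: y_tw > y₂, so the jump is submerged.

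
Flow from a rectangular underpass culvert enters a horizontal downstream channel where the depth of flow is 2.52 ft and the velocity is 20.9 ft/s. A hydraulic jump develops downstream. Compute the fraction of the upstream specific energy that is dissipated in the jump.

ΔE/E₁ = 0.145 (14.5%)

Fr₁ = V₁/√(g·y₁) = 20.9/√(32.2×2.52) = 2.32.
From the momentum equation for a rectangular channel, y₂/y₁ = ½[√(1 + 8Fr₁²) − 1] = ½[√44.07 − 1] = 2.82.
y₂ = 2.82 × 2.52 = 7.10 ft.
E₁ = y₁ + V₁²/2g = 9.30 ft. ΔE = (y₂ − y₁)³/(4y₁y₂) = 1.35 ft. ΔE/E₁ = 1.35/9.30 = 0.145.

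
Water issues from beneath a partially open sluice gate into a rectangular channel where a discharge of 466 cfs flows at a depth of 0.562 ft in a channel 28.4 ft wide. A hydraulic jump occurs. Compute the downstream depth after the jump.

q = Q/b = 466/28.4 = 16.4 ft²/s; V₁ = q/y₁ = 29.2 ft/s. Fr₁ = V₁/√(g·y₁) = 6.86.
From the momentum equation for a rectangular channel, y₂/y₁ = ½[√(1 + 8Fr₁²) − 1] = ½[√377.8 − 1] = 9.22.
y₂ = 9.22 × 0.562 = 5.18 ft.

y₂ = 5.18 ft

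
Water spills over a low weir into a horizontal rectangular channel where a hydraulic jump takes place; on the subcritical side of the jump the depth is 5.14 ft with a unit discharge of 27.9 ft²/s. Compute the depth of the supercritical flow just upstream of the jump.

y₁ = 1.43 ft

V₂ = q/y₂ = 27.9/5.14 = 5.43 ft/s; Fr₂ = V₂/√(g·y₂) = 0.422.
Applying the sequent-depth relation in reverse, y₁/y₂ = ½[√(1 + 8Fr₂²) − 1] = ½[√2.424 − 1] = 0.278.
y₁ = 0.278 × 5.14 = 1.43 ft.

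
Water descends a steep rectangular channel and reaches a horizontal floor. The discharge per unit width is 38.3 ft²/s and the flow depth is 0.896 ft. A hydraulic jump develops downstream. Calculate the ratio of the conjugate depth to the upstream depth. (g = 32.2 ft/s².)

V₁ = q/y₁ = 38.3/0.896 = 42.7 ft/s. Fr₁ = V₁/√(g·y₁) = 42.7/√(32.2×0.896) = 7.96.
By Bélanger, y₂/y₁ = ½[√(1 + 8Fr₁²) − 1] = ½[√507.6 − 1] = 10.8.

y₂/y₁ = 10.8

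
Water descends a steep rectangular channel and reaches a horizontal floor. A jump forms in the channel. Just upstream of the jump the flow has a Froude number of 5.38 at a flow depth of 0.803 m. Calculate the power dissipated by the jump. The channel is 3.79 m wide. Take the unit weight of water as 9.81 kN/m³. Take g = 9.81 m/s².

Fr₁ = 5.38 (given).
Bélanger equation: y₂/y₁ = ½[√(1 + 8Fr₁²) − 1] = ½[√232.6 − 1] = 7.12.
y₂ = 7.12 × 0.803 = 5.72 m.
V₁ = Fr₁·√(g·y₁) = 5.38×√(9.81×0.803) = 15.1 m/s; q = V₁·y₁ = 12.1 m²/s. V₂ = q/y₂ = 12.1/5.72 = 2.12 m/s. E₁ = y₁ + V₁²/2g = 12.4 m; E₂ = y₂ + V₂²/2g = 5.95 m. ΔE = E₁ − E₂ = 6.47 m.
Q = q·b = 12.1 × 3.79 = 46.0 m³/s. P = γ·Q·ΔE = 9.81 × 46.0 × 6.47 = 2919 kW.

P = 2919 kW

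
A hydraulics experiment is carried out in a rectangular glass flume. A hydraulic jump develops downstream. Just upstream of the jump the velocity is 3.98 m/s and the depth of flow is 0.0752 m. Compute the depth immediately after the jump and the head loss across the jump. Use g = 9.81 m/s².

y₂ = 0.457 m; ΔE = 0.404 m

Fr₁ = V₁/√(g·y₁) = 3.98/√(9.81×0.0752) = 4.63.
Bélanger equation: y₂/y₁ = ½[√(1 + 8Fr₁²) − 1] = ½[√172.8 − 1] = 6.07.
y₂ = 6.07 × 0.0752 = 0.457 m.
q = V₁·y₁ = 3.98 × 0.0752 = 0.299 m²/s. V₂ = q/y₂ = 0.299/0.457 = 0.655 m/s. E₁ = y₁ + V₁²/2g = 0.883 m; E₂ = y₂ + V₂²/2g = 0.479 m. ΔE = E₁ − E₂ = 0.404 m.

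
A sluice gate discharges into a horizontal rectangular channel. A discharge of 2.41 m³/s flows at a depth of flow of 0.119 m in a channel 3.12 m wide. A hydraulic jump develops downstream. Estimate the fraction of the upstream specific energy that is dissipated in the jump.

q = Q/b = 2.41/3.12 = 0.772 m²/s; V₁ = q/y₁ = 6.49 m/s. Fr₁ = V₁/√(g·y₁) = 6.01.
By Bélanger, y₂/y₁ = ½[√(1 + 8Fr₁²) − 1] = ½[√289.7 − 1] = 8.01.
y₂ = 8.01 × 0.119 = 0.953 m.
E₁ = y₁ + V₁²/2g = 2.27 m. ΔE = (y₂ − y₁)³/(4y₁y₂) = 1.28 m. ΔE/E₁ = 1.28/2.27 = 0.565.

ΔE/E₁ = 0.565 (56.5%)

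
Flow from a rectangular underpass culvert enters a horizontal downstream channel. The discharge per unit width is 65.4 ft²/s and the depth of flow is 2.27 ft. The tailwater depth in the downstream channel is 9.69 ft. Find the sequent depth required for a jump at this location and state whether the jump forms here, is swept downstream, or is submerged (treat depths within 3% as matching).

V₁ = q/y₁ = 65.4/2.27 = 28.8 ft/s. Fr₁ = V₁/√(g·y₁) = 28.8/√(32.2×2.27) = 3.37.
By Bélanger, y₂/y₁ = ½[√(1 + 8Fr₁²) − 1] = ½[√91.85 − 1] = 4.29.
y₂ = 4.29 × 2.27 = 9.74 ft.
Tailwater y_tw = 9.69 ft: y_tw ≈ y₂, so the jump forms here.

y₂ = 9.74 ft; the jump forms here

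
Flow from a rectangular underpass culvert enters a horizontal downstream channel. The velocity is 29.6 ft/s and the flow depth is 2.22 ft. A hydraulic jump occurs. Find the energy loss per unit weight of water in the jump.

ΔE = 5.21 ft

Fr₁ = V₁/√(g·y₁) = 29.6/√(32.2×2.22) = 3.50.
Conjugate-depth relation: y₂/y₁ = ½[√(1 + 8Fr₁²) − 1] = ½[√99.05 − 1] = 4.48.
y₂ = 4.48 × 2.22 = 9.94 ft.
Head loss: ΔE = (y₂ − y₁)³/(4y₁y₂) = (9.94 − 2.22)³/(4×2.22×9.94) = 460/88.2 = 5.21 ft.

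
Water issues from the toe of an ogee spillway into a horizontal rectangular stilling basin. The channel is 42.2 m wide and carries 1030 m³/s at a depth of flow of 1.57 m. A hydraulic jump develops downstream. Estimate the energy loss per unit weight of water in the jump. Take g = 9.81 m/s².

ΔE = 5.37 m

q = Q/b = 1030/42.2 = 24.4 m²/s; V₁ = q/y₁ = 15.5 m/s. Fr₁ = V₁/√(g·y₁) = 3.96.
Conjugate-depth relation: y₂/y₁ = ½[√(1 + 8Fr₁²) − 1] = ½[√126.5 − 1] = 5.12.
y₂ = 5.12 × 1.57 = 8.05 m.
Head loss: ΔE = (y₂ − y₁)³/(4y₁y₂) = (8.05 − 1.57)³/(4×1.57×8.05) = 272/50.5 = 5.37 m.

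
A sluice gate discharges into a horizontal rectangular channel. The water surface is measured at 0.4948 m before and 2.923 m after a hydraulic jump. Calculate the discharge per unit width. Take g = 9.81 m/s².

For a rectangular channel the momentum equation gives q² = ½·g·y₁·y₂·(y₁ + y₂) = ½×9.81×0.4948×2.923×3.418 = 24.25.
q = √24.25 = 4.924 m²/s.

q = 4.924 m²/s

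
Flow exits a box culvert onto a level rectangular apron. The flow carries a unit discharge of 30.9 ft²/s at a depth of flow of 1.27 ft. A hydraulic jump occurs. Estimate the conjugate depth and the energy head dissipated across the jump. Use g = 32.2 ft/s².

V₁ = q/y₁ = 30.9/1.27 = 24.3 ft/s. Fr₁ = V₁/√(g·y₁) = 24.3/√(32.2×1.27) = 3.80.
Conjugate-depth relation: y₂/y₁ = ½[√(1 + 8Fr₁²) − 1] = ½[√116.8 − 1] = 4.90.
y₂ = 4.90 × 1.27 = 6.23 ft.
V₂ = q/y₂ = 30.9/6.23 = 4.96 ft/s. E₁ = y₁ + V₁²/2g = 10.5 ft; E₂ = y₂ + V₂²/2g = 6.61 ft. ΔE = E₁ − E₂ = 3.85 ft.

y₂ = 6.23 ft; ΔE = 3.85 ft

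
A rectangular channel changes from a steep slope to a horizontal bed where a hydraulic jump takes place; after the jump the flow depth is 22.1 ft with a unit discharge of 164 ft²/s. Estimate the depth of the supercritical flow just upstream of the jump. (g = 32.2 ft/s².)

y₁ = 3.01 ft

V₂ = q/y₂ = 164/22.1 = 7.42 ft/s; Fr₂ = V₂/√(g·y₂) = 0.278.
Applying the sequent-depth relation in reverse, y₁/y₂ = ½[√(1 + 8Fr₂²) − 1] = ½[√1.619 − 1] = 0.136.
y₁ = 0.136 × 22.1 = 3.01 ft.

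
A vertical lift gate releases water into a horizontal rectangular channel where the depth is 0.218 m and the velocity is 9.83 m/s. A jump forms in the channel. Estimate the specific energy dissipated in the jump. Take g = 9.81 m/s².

ΔE = 3.12 m

Fr₁ = V₁/√(g·y₁) = 9.83/√(9.81×0.218) = 6.72.
Conjugate-depth relation: y₂/y₁ = ½[√(1 + 8Fr₁²) − 1] = ½[√362.5 − 1] = 9.02.
y₂ = 9.02 × 0.218 = 1.97 m.
Head loss: ΔE = (y₂ − y₁)³/(4y₁y₂) = (1.97 − 0.218)³/(4×0.218×1.97) = 5.34/1.71 = 3.12 m.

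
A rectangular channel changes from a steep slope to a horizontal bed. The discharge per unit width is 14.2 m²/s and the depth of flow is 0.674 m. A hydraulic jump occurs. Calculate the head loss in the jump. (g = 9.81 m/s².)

ΔE = 15.6 m

V₁ = q/y₁ = 14.2/0.674 = 21.1 m/s. Fr₁ = V₁/√(g·y₁) = 21.1/√(9.81×0.674) = 8.19.
Sequent-depth ratio: y₂/y₁ = ½[√(1 + 8Fr₁²) − 1] = ½[√538.1 − 1] = 11.1.
y₂ = 11.1 × 0.674 = 7.48 m.
Head loss: ΔE = (y₂ − y₁)³/(4y₁y₂) = (7.48 − 0.674)³/(4×0.674×7.48) = 315/20.2 = 15.6 m.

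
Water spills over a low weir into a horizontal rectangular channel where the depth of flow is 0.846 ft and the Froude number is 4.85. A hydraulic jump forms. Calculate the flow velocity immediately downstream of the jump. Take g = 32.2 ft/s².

Fr₁ = 4.85 (given).
By Bélanger, y₂/y₁ = ½[√(1 + 8Fr₁²) − 1] = ½[√189.2 − 1] = 6.38.
y₂ = 6.38 × 0.846 = 5.40 ft.
V₁ = Fr₁·√(g·y₁) = 4.85×√(32.2×0.846) = 25.3 ft/s; q = V₁·y₁ = 21.4 ft²/s.
V₂ = q/y₂ = 21.4/5.40 = 3.97 ft/s.

V₂ = 3.97 ft/s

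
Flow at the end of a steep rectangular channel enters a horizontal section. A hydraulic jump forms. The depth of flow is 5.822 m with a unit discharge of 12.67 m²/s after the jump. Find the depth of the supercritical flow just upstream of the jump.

V₂ = q/y₂ = 12.67/5.822 = 2.176 m/s; Fr₂ = V₂/√(g·y₂) = 0.2880.
Since the conjugate-depth ratio holds either way, y₁/y₂ = ½[√(1 + 8Fr₂²) − 1] = ½[√1.6634 − 1] = 0.1449.
y₁ = 0.1449 × 5.822 = 0.8434 m.

y₁ = 0.8434 m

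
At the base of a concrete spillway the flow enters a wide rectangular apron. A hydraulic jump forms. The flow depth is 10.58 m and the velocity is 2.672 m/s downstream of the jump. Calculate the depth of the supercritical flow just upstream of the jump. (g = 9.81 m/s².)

y₁ = 1.297 m

Fr₂ = V₂/√(g·y₂) = 2.672/√(9.81×10.58) = 0.2623.
Applying the sequent-depth relation in reverse, y₁/y₂ = ½[√(1 + 8Fr₂²) − 1] = ½[√1.5503 − 1] = 0.1226.
y₁ = 0.1226 × 10.58 = 1.297 m.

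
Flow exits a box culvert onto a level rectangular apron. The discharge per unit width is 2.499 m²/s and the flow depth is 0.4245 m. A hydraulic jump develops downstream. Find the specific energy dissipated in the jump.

V₁ = q/y₁ = 2.499/0.4245 = 5.887 m/s. Fr₁ = V₁/√(g·y₁) = 5.887/√(9.81×0.4245) = 2.885.
Sequent-depth ratio: y₂/y₁ = ½[√(1 + 8Fr₁²) − 1] = ½[√67.576 − 1] = 3.610.
y₂ = 3.610 × 0.4245 = 1.533 m.
V₂ = q/y₂ = 2.499/1.533 = 1.631 m/s. E₁ = y₁ + V₁²/2g = 2.191 m; E₂ = y₂ + V₂²/2g = 1.668 m. ΔE = E₁ − E₂ = 0.5228 m.

ΔE = 0.5228 m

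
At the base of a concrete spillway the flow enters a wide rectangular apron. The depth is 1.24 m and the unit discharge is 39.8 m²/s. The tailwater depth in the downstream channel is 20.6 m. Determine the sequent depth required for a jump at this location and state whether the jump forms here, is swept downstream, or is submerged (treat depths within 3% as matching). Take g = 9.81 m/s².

V₁ = q/y₁ = 39.8/1.24 = 32.1 m/s. Fr₁ = V₁/√(g·y₁) = 32.1/√(9.81×1.24) = 9.20.
Bélanger equation: y₂/y₁ = ½[√(1 + 8Fr₁²) − 1] = ½[√678.5 − 1] = 12.5.
y₂ = 12.5 × 1.24 = 15.5 m.
Tailwater y_tw = 20.6 m: y_tw > y₂, so the jump is submerged.

y₂ = 15.5 m; the jump is submerged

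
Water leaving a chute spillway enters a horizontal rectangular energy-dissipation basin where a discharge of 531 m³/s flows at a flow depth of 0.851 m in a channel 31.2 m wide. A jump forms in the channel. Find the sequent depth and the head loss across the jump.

q = Q/b = 531/31.2 = 17.0 m²/s; V₁ = q/y₁ = 20.0 m/s. Fr₁ = V₁/√(g·y₁) = 6.92.
Bélanger equation: y₂/y₁ = ½[√(1 + 8Fr₁²) − 1] = ½[√384.3 − 1] = 9.30.
y₂ = 9.30 × 0.851 = 7.92 m.
V₂ = q/y₂ = 17.0/7.92 = 2.15 m/s. E₁ = y₁ + V₁²/2g = 21.2 m; E₂ = y₂ + V₂²/2g = 8.15 m. ΔE = E₁ − E₂ = 13.1 m.

y₂ = 7.92 m; ΔE = 13.1 m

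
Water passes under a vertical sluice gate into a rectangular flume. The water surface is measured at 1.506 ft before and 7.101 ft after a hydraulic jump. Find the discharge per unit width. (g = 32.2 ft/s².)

q = 38.50 ft²/s

For a rectangular channel the momentum equation gives q² = ½·g·y₁·y₂·(y₁ + y₂) = ½×32.2×1.506×7.101×8.607 = 1482.
q = √1482 = 38.50 ft²/s.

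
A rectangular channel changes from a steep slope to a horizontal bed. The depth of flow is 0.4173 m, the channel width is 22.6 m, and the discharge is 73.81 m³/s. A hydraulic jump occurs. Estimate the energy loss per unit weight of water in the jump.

q = Q/b = 73.81/22.6 = 3.266 m²/s; V₁ = q/y₁ = 7.826 m/s. Fr₁ = V₁/√(g·y₁) = 3.868.
From the momentum equation for a rectangular channel, y₂/y₁ = ½[√(1 + 8Fr₁²) − 1] = ½[√120.70 − 1] = 4.993.
y₂ = 4.993 × 0.4173 = 2.084 m.
V₂ = q/y₂ = 3.266/2.084 = 1.567 m/s. E₁ = y₁ + V₁²/2g = 3.539 m; E₂ = y₂ + V₂²/2g = 2.209 m. ΔE = E₁ − E₂ = 1.330 m.

ΔE = 1.330 m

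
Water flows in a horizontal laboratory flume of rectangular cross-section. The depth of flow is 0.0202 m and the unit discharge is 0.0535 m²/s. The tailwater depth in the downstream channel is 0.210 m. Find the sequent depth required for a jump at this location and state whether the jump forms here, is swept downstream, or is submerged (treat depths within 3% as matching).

y₂ = 0.160 m; the jump is submerged

V₁ = q/y₁ = 0.0535/0.0202 = 2.65 m/s. Fr₁ = V₁/√(g·y₁) = 2.65/√(9.81×0.0202) = 5.95.
By Bélanger, y₂/y₁ = ½[√(1 + 8Fr₁²) − 1] = ½[√284.2 − 1] = 7.93.
y₂ = 7.93 × 0.0202 = 0.160 m.
Tailwater y_tw = 0.210 m: y_tw > y₂, so the jump is submerged.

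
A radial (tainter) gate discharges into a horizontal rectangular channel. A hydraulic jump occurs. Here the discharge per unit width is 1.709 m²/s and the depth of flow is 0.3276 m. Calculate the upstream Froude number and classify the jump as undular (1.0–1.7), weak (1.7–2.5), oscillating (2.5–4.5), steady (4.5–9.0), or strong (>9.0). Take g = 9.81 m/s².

Fr₁ = 2.910; oscillating jump

V₁ = q/y₁ = 1.709/0.3276 = 5.217 m/s. Fr₁ = V₁/√(g·y₁) = 5.217/√(9.81×0.3276) = 2.910.
Fr₁ = 2.910 lies in the oscillating range.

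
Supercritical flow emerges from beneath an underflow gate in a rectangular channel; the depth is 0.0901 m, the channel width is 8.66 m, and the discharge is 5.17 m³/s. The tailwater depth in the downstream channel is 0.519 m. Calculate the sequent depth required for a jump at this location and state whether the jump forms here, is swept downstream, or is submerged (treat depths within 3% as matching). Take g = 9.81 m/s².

y₂ = 0.854 m; the jump is swept downstream

q = Q/b = 5.17/8.66 = 0.597 m²/s; V₁ = q/y₁ = 6.63 m/s. Fr₁ = V₁/√(g·y₁) = 7.05.
From the momentum equation for a rectangular channel, y₂/y₁ = ½[√(1 + 8Fr₁²) − 1] = ½[√398.4 − 1] = 9.48.
y₂ = 9.48 × 0.0901 = 0.854 m.
Tailwater y_tw = 0.519 m: y_tw < y₂, so the jump is swept downstream.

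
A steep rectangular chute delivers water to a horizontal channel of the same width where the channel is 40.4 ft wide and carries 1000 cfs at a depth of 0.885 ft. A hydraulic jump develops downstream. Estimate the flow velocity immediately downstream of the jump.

V₂ = 4.04 ft/s

q = Q/b = 1000/40.4 = 24.8 ft²/s; V₁ = q/y₁ = 28.0 ft/s. Fr₁ = V₁/√(g·y₁) = 5.24.
By Bélanger, y₂/y₁ = ½[√(1 + 8Fr₁²) − 1] = ½[√220.6 − 1] = 6.93.
y₂ = 6.93 × 0.885 = 6.13 ft.
V₂ = q/y₂ = 24.8/6.13 = 4.04 ft/s.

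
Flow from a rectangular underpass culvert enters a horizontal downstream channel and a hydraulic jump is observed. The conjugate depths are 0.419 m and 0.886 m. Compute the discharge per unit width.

q = 1.54 m²/s

For a rectangular channel the momentum equation gives q² = ½·g·y₁·y₂·(y₁ + y₂) = ½×9.81×0.419×0.886×1.30 = 2.38.
q = √2.38 = 1.54 m²/s.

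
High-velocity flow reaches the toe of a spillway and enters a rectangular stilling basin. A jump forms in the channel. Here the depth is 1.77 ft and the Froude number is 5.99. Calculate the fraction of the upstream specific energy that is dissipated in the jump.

ΔE/E₁ = 0.564 (56.4%)

Fr₁ = 5.99 (given).
Conjugate-depth relation: y₂/y₁ = ½[√(1 + 8Fr₁²) − 1] = ½[√288.0 − 1] = 7.99.
y₂ = 7.99 × 1.77 = 14.1 ft.
E₁ = y₁(1 + Fr₁²/2) = 1.77×(1 + 5.99²/2) = 33.5 ft. ΔE = (y₂ − y₁)³/(4y₁y₂) = 18.9 ft. ΔE/E₁ = 18.9/33.5 = 0.564.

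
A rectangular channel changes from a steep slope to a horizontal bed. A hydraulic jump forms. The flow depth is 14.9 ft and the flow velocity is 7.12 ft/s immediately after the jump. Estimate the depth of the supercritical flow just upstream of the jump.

y₁ = 2.67 ft

Fr₂ = V₂/√(g·y₂) = 7.12/√(32.2×14.9) = 0.325.
Applying the sequent-depth relation in reverse, y₁/y₂ = ½[√(1 + 8Fr₂²) − 1] = ½[√1.845 − 1] = 0.179.
y₁ = 0.179 × 14.9 = 2.67 ft.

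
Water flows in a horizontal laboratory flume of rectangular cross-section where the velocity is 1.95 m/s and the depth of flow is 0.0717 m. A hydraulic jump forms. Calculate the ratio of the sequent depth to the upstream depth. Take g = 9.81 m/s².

y₂/y₁ = 2.83

Fr₁ = V₁/√(g·y₁) = 1.95/√(9.81×0.0717) = 2.33.
Conjugate-depth relation: y₂/y₁ = ½[√(1 + 8Fr₁²) − 1] = ½[√44.25 − 1] = 2.83.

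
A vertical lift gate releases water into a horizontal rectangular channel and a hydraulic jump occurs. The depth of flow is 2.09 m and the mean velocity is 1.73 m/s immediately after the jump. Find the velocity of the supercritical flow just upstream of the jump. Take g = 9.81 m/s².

Fr₂ = V₂/√(g·y₂) = 1.73/√(9.81×2.09) = 0.382.
From the momentum equation (using Fr₂), y₁/y₂ = ½[√(1 + 8Fr₂²) − 1] = ½[√2.168 − 1] = 0.236.
y₁ = 0.236 × 2.09 = 0.494 m.
V₁ = q/y₁ = 3.62/0.494 = 7.33 m/s.

V₁ = 7.33 m/s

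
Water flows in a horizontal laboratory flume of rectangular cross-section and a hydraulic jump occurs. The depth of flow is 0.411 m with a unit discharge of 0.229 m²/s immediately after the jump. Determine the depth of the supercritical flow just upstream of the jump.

y₁ = 0.0557 m

V₂ = q/y₂ = 0.229/0.411 = 0.557 m/s; Fr₂ = V₂/√(g·y₂) = 0.277.
The Bélanger relation is symmetric: y₁/y₂ = ½[√(1 + 8Fr₂²) − 1] = ½[√1.616 − 1] = 0.136.
y₁ = 0.136 × 0.411 = 0.0557 m.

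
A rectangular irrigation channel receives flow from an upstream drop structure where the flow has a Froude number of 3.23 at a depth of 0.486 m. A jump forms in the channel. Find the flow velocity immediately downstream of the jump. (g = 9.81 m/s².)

V₂ = 1.72 m/s

Fr₁ = 3.23 (given).
From the momentum equation for a rectangular channel, y₂/y₁ = ½[√(1 + 8Fr₁²) − 1] = ½[√84.46 − 1] = 4.10.
y₂ = 4.10 × 0.486 = 1.99 m.
V₁ = Fr₁·√(g·y₁) = 3.23×√(9.81×0.486) = 7.05 m/s; q = V₁·y₁ = 3.43 m²/s.
V₂ = q/y₂ = 3.43/1.99 = 1.72 m/s.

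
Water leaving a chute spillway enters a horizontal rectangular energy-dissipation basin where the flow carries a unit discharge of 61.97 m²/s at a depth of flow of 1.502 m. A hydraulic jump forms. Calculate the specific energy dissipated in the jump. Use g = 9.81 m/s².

ΔE = 65.77 m

V₁ = q/y₁ = 61.97/1.502 = 41.26 m/s. Fr₁ = V₁/√(g·y₁) = 41.26/√(9.81×1.502) = 10.75.
From the momentum equation for a rectangular channel, y₂/y₁ = ½[√(1 + 8Fr₁²) − 1] = ½[√925.22 − 1] = 14.71.
y₂ = 14.71 × 1.502 = 22.09 m.
V₂ = q/y₂ = 61.97/22.09 = 2.805 m/s. E₁ = y₁ + V₁²/2g = 88.26 m; E₂ = y₂ + V₂²/2g = 22.49 m. ΔE = E₁ − E₂ = 65.77 m.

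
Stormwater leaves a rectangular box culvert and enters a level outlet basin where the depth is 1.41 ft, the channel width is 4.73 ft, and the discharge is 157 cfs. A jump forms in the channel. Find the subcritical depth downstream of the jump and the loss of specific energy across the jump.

y₂ = 6.30 ft; ΔE = 3.29 ft

q = Q/b = 157/4.73 = 33.2 ft²/s; V₁ = q/y₁ = 23.5 ft/s. Fr₁ = V₁/√(g·y₁) = 3.49.
From the momentum equation for a rectangular channel, y₂/y₁ = ½[√(1 + 8Fr₁²) − 1] = ½[√98.65 − 1] = 4.47.
y₂ = 4.47 × 1.41 = 6.30 ft.
V₂ = q/y₂ = 33.2/6.30 = 5.27 ft/s. E₁ = y₁ + V₁²/2g = 10.0 ft; E₂ = y₂ + V₂²/2g = 6.73 ft. ΔE = E₁ − E₂ = 3.29 ft.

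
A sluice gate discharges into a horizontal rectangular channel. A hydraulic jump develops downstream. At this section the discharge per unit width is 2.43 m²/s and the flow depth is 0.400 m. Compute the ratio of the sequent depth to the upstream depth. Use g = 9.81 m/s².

V₁ = q/y₁ = 2.43/0.400 = 6.08 m/s. Fr₁ = V₁/√(g·y₁) = 6.08/√(9.81×0.400) = 3.07.
From the momentum equation for a rectangular channel, y₂/y₁ = ½[√(1 + 8Fr₁²) − 1] = ½[√76.24 − 1] = 3.87.

y₂/y₁ = 3.87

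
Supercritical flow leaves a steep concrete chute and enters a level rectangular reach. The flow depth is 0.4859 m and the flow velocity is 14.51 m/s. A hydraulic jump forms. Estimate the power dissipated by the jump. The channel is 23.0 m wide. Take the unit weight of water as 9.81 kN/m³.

P = 10740 kW

Fr₁ = V₁/√(g·y₁) = 14.51/√(9.81×0.4859) = 6.646.
Bélanger equation: y₂/y₁ = ½[√(1 + 8Fr₁²) − 1] = ½[√354.35 − 1] = 8.912.
y₂ = 8.912 × 0.4859 = 4.330 m.
q = V₁·y₁ = 14.51 × 0.4859 = 7.050 m²/s. V₂ = q/y₂ = 7.050/4.330 = 1.628 m/s. E₁ = y₁ + V₁²/2g = 11.22 m; E₂ = y₂ + V₂²/2g = 4.466 m. ΔE = E₁ − E₂ = 6.751 m.
Q = q·b = 7.050 × 23.0 = 162.2 m³/s. P = γ·Q·ΔE = 9.81 × 162.2 × 6.751 = 10740 kW.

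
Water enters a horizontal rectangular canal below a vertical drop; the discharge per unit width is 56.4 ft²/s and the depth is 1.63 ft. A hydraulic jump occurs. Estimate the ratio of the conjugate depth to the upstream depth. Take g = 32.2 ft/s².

y₂/y₁ = 6.27

V₁ = q/y₁ = 56.4/1.63 = 34.6 ft/s. Fr₁ = V₁/√(g·y₁) = 34.6/√(32.2×1.63) = 4.78.
Bélanger equation: y₂/y₁ = ½[√(1 + 8Fr₁²) − 1] = ½[√183.5 − 1] = 6.27.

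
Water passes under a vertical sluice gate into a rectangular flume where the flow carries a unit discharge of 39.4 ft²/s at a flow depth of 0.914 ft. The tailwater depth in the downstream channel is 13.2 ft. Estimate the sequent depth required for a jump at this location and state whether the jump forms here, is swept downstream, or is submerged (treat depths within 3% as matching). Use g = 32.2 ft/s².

y₂ = 9.82 ft; the jump is submerged

V₁ = q/y₁ = 39.4/0.914 = 43.1 ft/s. Fr₁ = V₁/√(g·y₁) = 43.1/√(32.2×0.914) = 7.95.
Conjugate-depth relation: y₂/y₁ = ½[√(1 + 8Fr₁²) − 1] = ½[√506.1 − 1] = 10.7.
y₂ = 10.7 × 0.914 = 9.82 ft.
Tailwater y_tw = 13.2 ft: y_tw > y₂, so the jump is submerged.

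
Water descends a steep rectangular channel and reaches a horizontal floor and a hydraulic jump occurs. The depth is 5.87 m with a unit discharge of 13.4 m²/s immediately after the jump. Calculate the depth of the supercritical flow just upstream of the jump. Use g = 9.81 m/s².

V₂ = q/y₂ = 13.4/5.87 = 2.28 m/s; Fr₂ = V₂/√(g·y₂) = 0.301.
From the momentum equation (using Fr₂), y₁/y₂ = ½[√(1 + 8Fr₂²) − 1] = ½[√1.724 − 1] = 0.156.
y₁ = 0.156 × 5.87 = 0.919 m.

y₁ = 0.919 m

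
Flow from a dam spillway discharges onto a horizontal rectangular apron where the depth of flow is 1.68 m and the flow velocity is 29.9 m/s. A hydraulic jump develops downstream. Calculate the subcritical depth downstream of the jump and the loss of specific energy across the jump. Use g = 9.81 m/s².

y₂ = 16.7 m; ΔE = 30.1 m

Fr₁ = V₁/√(g·y₁) = 29.9/√(9.81×1.68) = 7.37.
Sequent-depth ratio: y₂/y₁ = ½[√(1 + 8Fr₁²) − 1] = ½[√435.0 − 1] = 9.93.
y₂ = 9.93 × 1.68 = 16.7 m.
Head loss: ΔE = (y₂ − y₁)³/(4y₁y₂) = (16.7 − 1.68)³/(4×1.68×16.7) = 3374/112 = 30.1 m.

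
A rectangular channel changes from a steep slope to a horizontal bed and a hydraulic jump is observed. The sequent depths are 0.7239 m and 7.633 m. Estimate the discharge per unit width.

q = 15.05 m²/s

For a rectangular channel the momentum equation gives q² = ½·g·y₁·y₂·(y₁ + y₂) = ½×9.81×0.7239×7.633×8.357 = 226.5.
q = √226.5 = 15.05 m²/s.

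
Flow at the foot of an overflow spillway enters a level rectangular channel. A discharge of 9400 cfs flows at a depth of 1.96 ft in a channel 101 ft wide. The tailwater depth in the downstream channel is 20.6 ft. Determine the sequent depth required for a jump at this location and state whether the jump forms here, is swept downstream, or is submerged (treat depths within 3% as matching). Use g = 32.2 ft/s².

y₂ = 15.6 ft; the jump is submerged

q = Q/b = 9400/101 = 93.1 ft²/s; V₁ = q/y₁ = 47.5 ft/s. Fr₁ = V₁/√(g·y₁) = 5.98.
Conjugate-depth relation: y₂/y₁ = ½[√(1 + 8Fr₁²) − 1] = ½[√286.8 − 1] = 7.97.
y₂ = 7.97 × 1.96 = 15.6 ft.
Tailwater y_tw = 20.6 ft: y_tw > y₂, so the jump is submerged.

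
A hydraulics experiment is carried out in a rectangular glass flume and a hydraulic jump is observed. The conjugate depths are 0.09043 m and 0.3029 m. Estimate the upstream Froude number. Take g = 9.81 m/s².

For a rectangular channel the momentum equation gives q² = ½·g·y₁·y₂·(y₁ + y₂) = ½×9.81×0.09043×0.3029×0.3933 = 0.05285.
q = √0.05285 = 0.2299 m²/s.
V₁ = q/y₁ = 2.542 m/s; Fr₁ = V₁/√(g·y₁) = 2.699.

Fr₁ = 2.699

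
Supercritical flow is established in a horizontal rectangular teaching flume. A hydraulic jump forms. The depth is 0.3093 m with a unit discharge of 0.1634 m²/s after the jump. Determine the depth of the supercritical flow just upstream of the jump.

V₂ = q/y₂ = 0.1634/0.3093 = 0.5283 m/s; Fr₂ = V₂/√(g·y₂) = 0.3033.
Since the conjugate-depth ratio holds either way, y₁/y₂ = ½[√(1 + 8Fr₂²) − 1] = ½[√1.7358 − 1] = 0.1588.
y₁ = 0.1588 × 0.3093 = 0.04910 m.

y₁ = 0.04910 m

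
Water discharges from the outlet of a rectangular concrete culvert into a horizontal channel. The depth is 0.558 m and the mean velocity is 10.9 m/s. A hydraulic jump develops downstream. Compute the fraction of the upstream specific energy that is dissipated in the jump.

ΔE/E₁ = 0.460 (46.0%)

Fr₁ = V₁/√(g·y₁) = 10.9/√(9.81×0.558) = 4.66.
Sequent-depth ratio: y₂/y₁ = ½[√(1 + 8Fr₁²) − 1] = ½[√174.6 − 1] = 6.11.
y₂ = 6.11 × 0.558 = 3.41 m.
E₁ = y₁ + V₁²/2g = 6.61 m. ΔE = (y₂ − y₁)³/(4y₁y₂) = 3.04 m. ΔE/E₁ = 3.04/6.61 = 0.460.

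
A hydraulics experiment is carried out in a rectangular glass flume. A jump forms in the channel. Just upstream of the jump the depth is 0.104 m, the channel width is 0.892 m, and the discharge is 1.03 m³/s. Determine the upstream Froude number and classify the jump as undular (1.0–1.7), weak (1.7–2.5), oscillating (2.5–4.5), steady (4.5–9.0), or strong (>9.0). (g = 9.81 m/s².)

q = Q/b = 1.03/0.892 = 1.15 m²/s; V₁ = q/y₁ = 11.1 m/s. Fr₁ = V₁/√(g·y₁) = 11.0.
Fr₁ = 11.0 lies in the strong range.

Fr₁ = 11.0; strong jump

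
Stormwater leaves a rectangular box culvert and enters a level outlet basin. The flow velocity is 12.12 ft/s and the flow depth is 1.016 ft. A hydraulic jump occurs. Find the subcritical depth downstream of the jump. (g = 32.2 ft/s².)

Fr₁ = V₁/√(g·y₁) = 12.12/√(32.2×1.016) = 2.119.
Sequent-depth ratio: y₂/y₁ = ½[√(1 + 8Fr₁²) − 1] = ½[√36.921 − 1] = 2.538.
y₂ = 2.538 × 1.016 = 2.579 ft.

y₂ = 2.579 ft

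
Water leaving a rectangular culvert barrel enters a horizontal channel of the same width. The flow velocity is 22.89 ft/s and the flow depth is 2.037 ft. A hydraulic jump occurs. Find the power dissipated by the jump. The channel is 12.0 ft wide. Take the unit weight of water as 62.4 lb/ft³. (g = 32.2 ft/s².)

P = 148.1 hp

Fr₁ = V₁/√(g·y₁) = 22.89/√(32.2×2.037) = 2.826.
By Bélanger, y₂/y₁ = ½[√(1 + 8Fr₁²) − 1] = ½[√64.905 − 1] = 3.528.
y₂ = 3.528 × 2.037 = 7.187 ft.
Head loss: ΔE = (y₂ − y₁)³/(4y₁y₂) = (7.187 − 2.037)³/(4×2.037×7.187) = 136.6/58.56 = 2.332 ft.
q = V₁·y₁ = 22.89 × 2.037 = 46.63 ft²/s. Q = q·b = 46.63 × 12.0 = 559.5 cfs. P = γ·Q·ΔE/550 = 62.4 × 559.5 × 2.332 / 550 = 148.1 hp.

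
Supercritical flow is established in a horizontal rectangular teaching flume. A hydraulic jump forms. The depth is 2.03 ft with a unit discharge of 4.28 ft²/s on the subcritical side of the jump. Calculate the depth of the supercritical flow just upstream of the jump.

V₂ = q/y₂ = 4.28/2.03 = 2.11 ft/s; Fr₂ = V₂/√(g·y₂) = 0.261.
The Bélanger relation is symmetric: y₁/y₂ = ½[√(1 + 8Fr₂²) − 1] = ½[√1.544 − 1] = 0.121.
y₁ = 0.121 × 2.03 = 0.246 ft.

y₁ = 0.246 ft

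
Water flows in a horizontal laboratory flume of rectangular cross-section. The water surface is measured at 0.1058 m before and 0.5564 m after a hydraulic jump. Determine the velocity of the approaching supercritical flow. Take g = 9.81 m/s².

For a rectangular channel the momentum equation gives q² = ½·g·y₁·y₂·(y₁ + y₂) = ½×9.81×0.1058×0.5564×0.6622 = 0.1912.
q = √0.1912 = 0.4373 m²/s.
V₁ = q/y₁ = 0.4373/0.1058 = 4.133 m/s.

V₁ = 4.133 m/s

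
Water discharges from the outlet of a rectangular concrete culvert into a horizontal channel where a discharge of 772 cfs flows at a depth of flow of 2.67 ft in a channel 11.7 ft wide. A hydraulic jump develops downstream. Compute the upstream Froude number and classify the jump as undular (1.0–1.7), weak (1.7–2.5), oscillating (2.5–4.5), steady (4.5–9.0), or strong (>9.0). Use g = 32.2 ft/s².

q = Q/b = 772/11.7 = 66.0 ft²/s; V₁ = q/y₁ = 24.7 ft/s. Fr₁ = V₁/√(g·y₁) = 2.67.
Fr₁ = 2.67 lies in the oscillating range.

Fr₁ = 2.67; oscillating jump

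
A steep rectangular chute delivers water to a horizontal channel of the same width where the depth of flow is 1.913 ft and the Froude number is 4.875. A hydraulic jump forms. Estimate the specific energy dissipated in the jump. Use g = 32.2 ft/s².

Fr₁ = 4.875 (given).
Bélanger equation: y₂/y₁ = ½[√(1 + 8Fr₁²) − 1] = ½[√191.13 − 1] = 6.412.
y₂ = 6.412 × 1.913 = 12.27 ft.
Head loss: ΔE = (y₂ − y₁)³/(4y₁y₂) = (12.27 − 1.913)³/(4×1.913×12.27) = 1110/93.87 = 11.83 ft.

ΔE = 11.83 ft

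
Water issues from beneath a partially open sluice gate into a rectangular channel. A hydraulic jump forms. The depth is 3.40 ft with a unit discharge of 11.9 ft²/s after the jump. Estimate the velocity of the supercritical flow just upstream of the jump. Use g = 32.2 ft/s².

V₁ = 18.6 ft/s

V₂ = q/y₂ = 11.9/3.40 = 3.50 ft/s; Fr₂ = V₂/√(g·y₂) = 0.335.
Applying the sequent-depth relation in reverse, y₁/y₂ = ½[√(1 + 8Fr₂²) − 1] = ½[√1.895 − 1] = 0.188.
y₁ = 0.188 × 3.40 = 0.640 ft.
V₁ = q/y₁ = 11.9/0.640 = 18.6 ft/s.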